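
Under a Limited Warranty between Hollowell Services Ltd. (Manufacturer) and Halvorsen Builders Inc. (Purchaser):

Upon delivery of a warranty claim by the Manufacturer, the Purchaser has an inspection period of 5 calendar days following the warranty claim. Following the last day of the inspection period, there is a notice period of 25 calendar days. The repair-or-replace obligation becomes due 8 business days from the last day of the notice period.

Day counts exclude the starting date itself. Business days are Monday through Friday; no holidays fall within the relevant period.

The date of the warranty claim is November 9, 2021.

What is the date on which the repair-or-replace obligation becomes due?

December 21, 2021

Adding 5 calendar days to November 9, 2021 gives November 14, 2021, which is the last day of the inspection period.
The last day of the notice period: 25 calendar days after November 14, 2021 is December 9, 2021.
The date on which the repair-or-replace obligation becomes due: 8 business days after Thursday, December 9, 2021, skipping weekends — Dec 10, Dec 13, Dec 14, Dec 15, Dec 16, Dec 17, Dec 20, Dec 21 — lands on Tuesday, December 21, 2021.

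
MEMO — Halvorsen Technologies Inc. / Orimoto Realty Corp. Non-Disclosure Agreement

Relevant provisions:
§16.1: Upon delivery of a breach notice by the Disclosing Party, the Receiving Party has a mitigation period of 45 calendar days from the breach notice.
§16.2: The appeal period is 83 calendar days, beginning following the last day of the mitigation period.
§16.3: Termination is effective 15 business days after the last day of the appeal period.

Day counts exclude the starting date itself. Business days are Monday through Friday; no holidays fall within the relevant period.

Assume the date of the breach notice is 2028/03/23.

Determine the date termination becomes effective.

Adding 45 calendar days to 2028/03/23 gives 2028/05/07, which is the last day of the mitigation period.
The last day of the appeal period: 83 calendar days after 2028/05/07 is 2028/07/29.
The date termination becomes effective: counting 15 business days from Saturday, 2028/07/29 (Jul 31, Aug 1, Aug 2, Aug 3, …, Aug 16, Aug 17, Aug 18, skipping weekends) reaches Friday, 2028/08/18.

2028/08/18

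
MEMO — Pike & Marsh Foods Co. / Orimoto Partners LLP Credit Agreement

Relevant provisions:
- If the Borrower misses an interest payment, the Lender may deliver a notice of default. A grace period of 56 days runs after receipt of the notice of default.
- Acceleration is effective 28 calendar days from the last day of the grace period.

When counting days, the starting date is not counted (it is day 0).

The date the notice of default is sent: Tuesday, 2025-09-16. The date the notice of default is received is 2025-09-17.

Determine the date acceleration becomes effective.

2025-12-10

Adding 56 calendar days to 2025-09-17 gives 2025-11-12, which is the last day of the grace period.
The date acceleration becomes effective: 28 calendar days after 2025-11-12 is 2025-12-10.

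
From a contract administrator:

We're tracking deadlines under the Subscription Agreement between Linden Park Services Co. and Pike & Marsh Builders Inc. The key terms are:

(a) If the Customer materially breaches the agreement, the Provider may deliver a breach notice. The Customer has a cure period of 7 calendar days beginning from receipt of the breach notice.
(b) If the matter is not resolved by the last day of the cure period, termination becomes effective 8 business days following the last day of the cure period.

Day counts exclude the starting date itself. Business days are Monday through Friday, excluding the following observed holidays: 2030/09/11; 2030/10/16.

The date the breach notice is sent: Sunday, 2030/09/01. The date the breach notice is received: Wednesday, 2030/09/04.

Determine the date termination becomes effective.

2030/09/23

The last day of the cure period: 7 calendar days after 2030/09/04 is 2030/09/11.
The date termination becomes effective: counting 8 business days from Wednesday, 2030/09/11 (Sep 12, Sep 13, Sep 16, Sep 17, Sep 18, Sep 19, Sep 20, Sep 23, skipping weekends) reaches Monday, 2030/09/23.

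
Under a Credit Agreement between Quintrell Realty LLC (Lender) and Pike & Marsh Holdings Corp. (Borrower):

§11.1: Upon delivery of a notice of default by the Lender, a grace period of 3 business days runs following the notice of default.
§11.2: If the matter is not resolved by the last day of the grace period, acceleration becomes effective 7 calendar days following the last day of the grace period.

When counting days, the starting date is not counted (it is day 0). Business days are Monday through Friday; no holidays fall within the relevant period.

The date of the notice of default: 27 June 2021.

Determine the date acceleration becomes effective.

The last day of the grace period: 3 business days after Sunday, 27 June 2021, skipping weekends — Jun 28, Jun 29, Jun 30 — lands on Wednesday, 30 June 2021.
The date acceleration becomes effective: 30 June 2021 + 7 days = 7 July 2021.

7 July 2021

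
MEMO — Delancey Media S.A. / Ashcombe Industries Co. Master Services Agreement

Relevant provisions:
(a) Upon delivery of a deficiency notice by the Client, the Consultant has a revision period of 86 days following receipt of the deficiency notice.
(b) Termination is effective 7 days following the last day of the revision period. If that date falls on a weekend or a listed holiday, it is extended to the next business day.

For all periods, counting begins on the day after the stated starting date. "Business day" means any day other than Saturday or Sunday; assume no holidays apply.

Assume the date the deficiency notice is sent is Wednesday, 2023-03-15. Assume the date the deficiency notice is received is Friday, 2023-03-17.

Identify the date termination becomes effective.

The last day of the revision period: 86 calendar days after 2023-03-17 is 2023-06-11.
The date termination becomes effective: 7 calendar days after 2023-06-11 is 2023-06-18. That falls on a Sunday, so it rolls to the next business day, Monday, 2023-06-19.

2023-06-19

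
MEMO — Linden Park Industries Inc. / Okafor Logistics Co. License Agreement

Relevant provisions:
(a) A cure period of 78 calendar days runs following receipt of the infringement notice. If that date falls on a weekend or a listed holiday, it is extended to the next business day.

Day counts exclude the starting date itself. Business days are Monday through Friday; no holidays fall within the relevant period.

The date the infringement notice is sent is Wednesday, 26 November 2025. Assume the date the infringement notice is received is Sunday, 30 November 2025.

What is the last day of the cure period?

The last day of the cure period: 78 calendar days after 30 November 2025 is 16 February 2026. 16 February 2026 is a Monday, so no roll-forward applies.

16 February 2026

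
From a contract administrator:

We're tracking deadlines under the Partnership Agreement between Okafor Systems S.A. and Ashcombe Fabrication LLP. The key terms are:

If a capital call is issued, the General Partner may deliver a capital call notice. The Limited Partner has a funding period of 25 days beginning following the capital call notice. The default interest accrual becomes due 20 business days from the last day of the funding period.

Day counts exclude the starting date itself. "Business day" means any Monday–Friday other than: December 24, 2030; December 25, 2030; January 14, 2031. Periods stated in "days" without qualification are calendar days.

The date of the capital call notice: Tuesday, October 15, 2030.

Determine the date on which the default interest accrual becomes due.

December 6, 2030

The last day of the funding period: 25 calendar days after October 15, 2030 is November 9, 2030.
The date on which the default interest accrual becomes due: 20 business days after Saturday, November 9, 2030, skipping weekends — Nov 11, Nov 12, Nov 13, Nov 14, …, Dec 4, Dec 5, Dec 6 — lands on Friday, December 6, 2030.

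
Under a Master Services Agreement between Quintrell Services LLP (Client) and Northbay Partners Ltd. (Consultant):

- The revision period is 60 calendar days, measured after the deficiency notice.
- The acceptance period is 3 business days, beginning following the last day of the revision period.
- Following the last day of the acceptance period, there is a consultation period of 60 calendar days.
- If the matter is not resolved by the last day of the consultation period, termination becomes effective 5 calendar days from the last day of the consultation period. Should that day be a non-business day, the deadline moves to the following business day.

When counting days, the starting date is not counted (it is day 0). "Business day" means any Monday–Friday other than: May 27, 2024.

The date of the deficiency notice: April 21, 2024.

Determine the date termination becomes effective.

August 29, 2024

The last day of the revision period: 60 calendar days after April 21, 2024 is June 20, 2024.
The last day of the acceptance period: counting 3 business days from Thursday, June 20, 2024 (Jun 21, Jun 24, Jun 25, skipping weekends) reaches Tuesday, June 25, 2024.
The last day of the consultation period: June 25, 2024 + 60 days = August 24, 2024.
The date termination becomes effective: August 24, 2024 + 5 days = August 29, 2024. August 29, 2024 is a Thursday and is not a listed holiday, so no roll-forward applies.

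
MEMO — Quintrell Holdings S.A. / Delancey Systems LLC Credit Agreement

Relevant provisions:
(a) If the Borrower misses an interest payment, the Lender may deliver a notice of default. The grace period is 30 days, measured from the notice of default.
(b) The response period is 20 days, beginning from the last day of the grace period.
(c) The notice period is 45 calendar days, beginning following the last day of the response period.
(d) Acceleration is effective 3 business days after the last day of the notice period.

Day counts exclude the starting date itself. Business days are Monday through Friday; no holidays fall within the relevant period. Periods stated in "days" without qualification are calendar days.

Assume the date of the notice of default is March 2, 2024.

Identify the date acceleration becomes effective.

June 10, 2024

The last day of the grace period: 30 calendar days after March 2, 2024 is April 1, 2024.
The last day of the response period: 20 calendar days after April 1, 2024 is April 21, 2024.
The last day of the notice period: 45 calendar days after April 21, 2024 is June 5, 2024.
The date acceleration becomes effective: counting 3 business days from Wednesday, June 5, 2024 (Jun 6, Jun 7, Jun 10, skipping weekends) reaches Monday, June 10, 2024.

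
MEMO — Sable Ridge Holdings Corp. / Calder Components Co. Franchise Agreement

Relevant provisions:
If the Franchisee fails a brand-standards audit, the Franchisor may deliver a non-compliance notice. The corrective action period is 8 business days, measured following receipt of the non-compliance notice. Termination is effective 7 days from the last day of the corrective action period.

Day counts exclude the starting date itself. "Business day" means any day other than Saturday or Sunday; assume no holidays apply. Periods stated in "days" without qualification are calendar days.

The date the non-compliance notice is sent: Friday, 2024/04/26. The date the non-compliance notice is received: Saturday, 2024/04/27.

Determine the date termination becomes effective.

The last day of the corrective action period: 8 business days after Saturday, 2024/04/27, skipping weekends — Apr 29, Apr 30, May 1, May 2, May 3, May 6, May 7, May 8 — lands on Wednesday, 2024/05/08.
The date termination becomes effective: 7 calendar days after 2024/05/08 is 2024/05/15.

2024/05/15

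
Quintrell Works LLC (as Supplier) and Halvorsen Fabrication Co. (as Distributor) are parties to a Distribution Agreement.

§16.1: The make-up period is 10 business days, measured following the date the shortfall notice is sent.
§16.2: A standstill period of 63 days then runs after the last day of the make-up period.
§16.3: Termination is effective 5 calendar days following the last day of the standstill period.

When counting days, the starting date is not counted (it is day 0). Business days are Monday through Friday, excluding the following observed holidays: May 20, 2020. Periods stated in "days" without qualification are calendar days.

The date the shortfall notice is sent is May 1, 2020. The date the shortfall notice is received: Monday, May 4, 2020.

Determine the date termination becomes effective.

The last day of the make-up period: 10 business days after Friday, May 1, 2020, skipping weekends — May 4, May 5, May 6, May 7, May 8, May 11, May 12, May 13, May 14, May 15 — lands on Friday, May 15, 2020.
Adding 63 calendar days to May 15, 2020 gives Jul 17, 2020, which is the last day of the standstill period.
Adding 5 calendar days to Jul 17, 2020 gives Jul 22, 2020, which is the date termination becomes effective.

Jul 22, 2020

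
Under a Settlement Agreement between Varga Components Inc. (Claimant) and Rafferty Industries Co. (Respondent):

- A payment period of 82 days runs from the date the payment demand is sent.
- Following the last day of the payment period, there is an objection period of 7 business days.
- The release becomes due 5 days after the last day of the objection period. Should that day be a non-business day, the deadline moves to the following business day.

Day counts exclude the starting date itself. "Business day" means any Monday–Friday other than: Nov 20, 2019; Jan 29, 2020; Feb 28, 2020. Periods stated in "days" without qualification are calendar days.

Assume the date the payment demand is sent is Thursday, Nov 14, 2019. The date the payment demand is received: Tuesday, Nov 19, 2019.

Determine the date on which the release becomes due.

Feb 18, 2020

The last day of the payment period: 82 calendar days after Nov 14, 2019 is Feb 4, 2020.
The last day of the objection period: 7 business days after Tuesday, Feb 4, 2020, skipping weekends — Feb 5, Feb 6, Feb 7, Feb 10, Feb 11, Feb 12, Feb 13 — lands on Thursday, Feb 13, 2020.
Adding 5 calendar days to Feb 13, 2020 gives Feb 18, 2020, which is the date on which the release becomes due. Feb 18, 2020 is a Tuesday and is not a listed holiday, so no roll-forward applies.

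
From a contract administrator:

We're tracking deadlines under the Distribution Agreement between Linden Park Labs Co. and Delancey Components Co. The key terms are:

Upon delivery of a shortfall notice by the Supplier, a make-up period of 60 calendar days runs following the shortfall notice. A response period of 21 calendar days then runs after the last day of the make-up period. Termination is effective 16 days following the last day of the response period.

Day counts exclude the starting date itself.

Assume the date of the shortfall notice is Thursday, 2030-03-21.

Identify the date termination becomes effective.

Adding 60 calendar days to 2030-03-21 gives 2030-05-20, which is the last day of the make-up period.
The last day of the response period: 2030-05-20 + 21 days = 2030-06-10.
The date termination becomes effective: 16 calendar days after 2030-06-10 is 2030-06-26.

2030-06-26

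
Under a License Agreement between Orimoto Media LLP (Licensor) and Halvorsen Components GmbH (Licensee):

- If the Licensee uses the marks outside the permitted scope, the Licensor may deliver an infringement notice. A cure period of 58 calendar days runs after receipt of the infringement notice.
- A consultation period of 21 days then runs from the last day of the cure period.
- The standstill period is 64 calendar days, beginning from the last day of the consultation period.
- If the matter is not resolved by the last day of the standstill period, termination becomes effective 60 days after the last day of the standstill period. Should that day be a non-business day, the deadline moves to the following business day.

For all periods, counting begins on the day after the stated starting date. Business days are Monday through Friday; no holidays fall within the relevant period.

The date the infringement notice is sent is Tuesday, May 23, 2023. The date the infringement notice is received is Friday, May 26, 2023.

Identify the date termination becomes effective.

Adding 58 calendar days to May 26, 2023 gives July 23, 2023, which is the last day of the cure period.
The last day of the consultation period: July 23, 2023 + 21 days = August 13, 2023.
Adding 64 calendar days to August 13, 2023 gives October 16, 2023, which is the last day of the standstill period.
The date termination becomes effective: October 16, 2023 + 60 days = December 15, 2023. December 15, 2023 is a Friday, so no roll-forward applies.

December 15, 2023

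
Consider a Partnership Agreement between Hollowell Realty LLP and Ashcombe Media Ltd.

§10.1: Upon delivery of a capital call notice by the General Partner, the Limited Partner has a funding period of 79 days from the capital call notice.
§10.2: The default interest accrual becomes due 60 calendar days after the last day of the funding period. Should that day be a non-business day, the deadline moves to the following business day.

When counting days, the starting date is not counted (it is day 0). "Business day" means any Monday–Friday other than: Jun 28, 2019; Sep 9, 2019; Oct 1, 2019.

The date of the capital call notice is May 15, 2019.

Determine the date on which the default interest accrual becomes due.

The last day of the funding period: May 15, 2019 + 79 days = Aug 2, 2019.
Adding 60 calendar days to Aug 2, 2019 gives Oct 1, 2019, which is the date on which the default interest accrual becomes due. That falls on Tuesday, a listed holiday, so it rolls to the next business day, Wednesday, Oct 2, 2019.

Oct 2, 2019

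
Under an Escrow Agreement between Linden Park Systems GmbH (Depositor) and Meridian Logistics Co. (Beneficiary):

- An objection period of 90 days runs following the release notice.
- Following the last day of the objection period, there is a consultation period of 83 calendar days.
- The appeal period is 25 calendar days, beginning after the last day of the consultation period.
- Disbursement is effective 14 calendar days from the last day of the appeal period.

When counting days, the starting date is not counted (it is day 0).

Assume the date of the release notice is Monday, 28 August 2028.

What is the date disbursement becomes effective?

The last day of the objection period: 90 calendar days after 28 August 2028 is 26 November 2028.
The last day of the consultation period: 83 calendar days after 26 November 2028 is 17 February 2029.
Adding 25 calendar days to 17 February 2029 gives 14 March 2029, which is the last day of the appeal period.
Adding 14 calendar days to 14 March 2029 gives 28 March 2029, which is the date disbursement becomes effective.

28 March 2029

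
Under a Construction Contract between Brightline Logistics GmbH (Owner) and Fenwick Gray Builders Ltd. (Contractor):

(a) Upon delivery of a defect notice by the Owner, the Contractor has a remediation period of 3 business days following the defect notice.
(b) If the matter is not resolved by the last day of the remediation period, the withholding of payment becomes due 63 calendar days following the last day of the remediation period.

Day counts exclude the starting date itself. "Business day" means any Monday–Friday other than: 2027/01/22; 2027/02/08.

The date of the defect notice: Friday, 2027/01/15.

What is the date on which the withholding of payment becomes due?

From Friday, 2027/01/15, 3 business days (Jan 18, Jan 19, Jan 20, skipping weekends) brings us to Wednesday, 2027/01/20, which is the last day of the remediation period.
The date on which the withholding of payment becomes due: 63 calendar days after 2027/01/20 is 2027/03/24.

2027/03/24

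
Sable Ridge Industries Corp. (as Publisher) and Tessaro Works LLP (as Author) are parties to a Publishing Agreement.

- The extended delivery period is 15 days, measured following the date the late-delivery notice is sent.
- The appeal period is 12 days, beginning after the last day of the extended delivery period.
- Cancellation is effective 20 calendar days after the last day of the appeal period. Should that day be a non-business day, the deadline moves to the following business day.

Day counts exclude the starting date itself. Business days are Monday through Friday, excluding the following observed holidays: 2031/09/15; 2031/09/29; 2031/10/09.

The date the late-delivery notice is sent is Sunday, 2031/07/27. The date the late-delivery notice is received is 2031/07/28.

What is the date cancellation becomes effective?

Adding 15 calendar days to 2031/07/27 gives 2031/08/11, which is the last day of the extended delivery period.
Adding 12 calendar days to 2031/08/11 gives 2031/08/23, which is the last day of the appeal period.
The date cancellation becomes effective: 2031/08/23 + 20 days = 2031/09/12. 2031/09/12 is a Friday and is not a listed holiday, so no roll-forward applies.

2031/09/12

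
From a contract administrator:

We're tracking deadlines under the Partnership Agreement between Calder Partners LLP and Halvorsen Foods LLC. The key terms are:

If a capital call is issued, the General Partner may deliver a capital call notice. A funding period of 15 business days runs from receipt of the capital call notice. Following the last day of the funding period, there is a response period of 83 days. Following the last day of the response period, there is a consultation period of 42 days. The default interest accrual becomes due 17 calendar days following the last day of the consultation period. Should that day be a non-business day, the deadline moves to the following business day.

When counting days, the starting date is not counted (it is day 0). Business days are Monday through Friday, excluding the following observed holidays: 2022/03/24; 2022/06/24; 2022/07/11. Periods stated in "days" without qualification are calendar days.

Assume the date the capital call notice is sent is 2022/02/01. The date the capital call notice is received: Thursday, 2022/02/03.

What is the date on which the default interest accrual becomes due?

2022/07/18

The last day of the funding period: 15 business days after Thursday, 2022/02/03, skipping weekends — Feb 4, Feb 7, Feb 8, Feb 9, …, Feb 22, Feb 23, Feb 24 — lands on Thursday, 2022/02/24.
Adding 83 calendar days to 2022/02/24 gives 2022/05/18, which is the last day of the response period.
Adding 42 calendar days to 2022/05/18 gives 2022/06/29, which is the last day of the consultation period.
The date on which the default interest accrual becomes due: 17 calendar days after 2022/06/29 is 2022/07/16. That falls on a Saturday, so it rolls to the next business day, Monday, 2022/07/18.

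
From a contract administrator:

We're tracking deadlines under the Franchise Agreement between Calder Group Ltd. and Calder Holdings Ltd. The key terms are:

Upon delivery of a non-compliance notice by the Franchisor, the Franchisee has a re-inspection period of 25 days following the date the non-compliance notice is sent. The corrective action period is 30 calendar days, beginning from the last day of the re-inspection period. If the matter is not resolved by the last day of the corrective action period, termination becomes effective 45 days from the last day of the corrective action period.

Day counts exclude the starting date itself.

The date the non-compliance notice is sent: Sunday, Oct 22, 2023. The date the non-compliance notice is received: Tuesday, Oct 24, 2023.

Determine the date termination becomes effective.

The last day of the re-inspection period: 25 calendar days after Oct 22, 2023 is Nov 16, 2023.
The last day of the corrective action period: 30 calendar days after Nov 16, 2023 is Dec 16, 2023.
Adding 45 calendar days to Dec 16, 2023 gives Jan 30, 2024, which is the date termination becomes effective.

Jan 30, 2024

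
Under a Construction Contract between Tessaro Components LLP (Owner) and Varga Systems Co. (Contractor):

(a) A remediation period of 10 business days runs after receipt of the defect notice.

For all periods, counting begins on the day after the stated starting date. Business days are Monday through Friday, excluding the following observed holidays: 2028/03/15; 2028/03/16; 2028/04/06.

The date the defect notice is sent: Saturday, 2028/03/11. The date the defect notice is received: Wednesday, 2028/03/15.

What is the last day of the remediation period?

From Wednesday, 2028/03/15, 10 business days (Mar 17, Mar 20, Mar 21, Mar 22, Mar 23, Mar 24, Mar 27, Mar 28, Mar 29, Mar 30, skipping weekends and the listed holiday on Mar 16) brings us to Thursday, 2028/03/30, which is the last day of the remediation period.

2028/03/30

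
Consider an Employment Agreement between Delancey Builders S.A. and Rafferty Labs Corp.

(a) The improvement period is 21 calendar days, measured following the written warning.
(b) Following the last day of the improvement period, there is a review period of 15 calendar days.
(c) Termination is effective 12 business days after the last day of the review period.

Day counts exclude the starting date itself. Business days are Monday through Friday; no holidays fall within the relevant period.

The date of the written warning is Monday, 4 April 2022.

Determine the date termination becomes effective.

26 May 2022

The last day of the improvement period: 21 calendar days after 4 April 2022 is 25 April 2022.
Adding 15 calendar days to 25 April 2022 gives 10 May 2022, which is the last day of the review period.
The date termination becomes effective: 12 business days after Tuesday, 10 May 2022, skipping weekends — May 11, May 12, May 13, May 16, …, May 24, May 25, May 26 — lands on Thursday, 26 May 2022.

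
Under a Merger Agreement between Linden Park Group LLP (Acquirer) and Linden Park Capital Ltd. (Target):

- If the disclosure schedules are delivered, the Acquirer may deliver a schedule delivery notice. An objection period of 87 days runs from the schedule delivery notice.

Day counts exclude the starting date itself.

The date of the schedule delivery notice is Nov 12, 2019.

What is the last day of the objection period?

Feb 7, 2020

The last day of the objection period: 87 calendar days after Nov 12, 2019 is Feb 7, 2020.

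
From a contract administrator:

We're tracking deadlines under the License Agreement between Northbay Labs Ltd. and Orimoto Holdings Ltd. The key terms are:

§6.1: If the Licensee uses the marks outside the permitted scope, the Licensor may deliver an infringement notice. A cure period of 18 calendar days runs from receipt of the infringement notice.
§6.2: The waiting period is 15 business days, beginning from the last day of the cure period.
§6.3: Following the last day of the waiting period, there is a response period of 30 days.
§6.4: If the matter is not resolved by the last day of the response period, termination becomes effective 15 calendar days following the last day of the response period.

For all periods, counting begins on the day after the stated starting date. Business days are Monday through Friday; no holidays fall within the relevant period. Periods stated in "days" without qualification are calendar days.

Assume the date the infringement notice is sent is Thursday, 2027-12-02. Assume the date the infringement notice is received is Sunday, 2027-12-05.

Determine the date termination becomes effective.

The last day of the cure period: 18 calendar days after 2027-12-05 is 2027-12-23.
From Thursday, 2027-12-23, 15 business days (Dec 24, Dec 27, Dec 28, Dec 29, …, Jan 11, Jan 12, Jan 13, skipping weekends) brings us to Thursday, 2028-01-13, which is the last day of the waiting period.
Adding 30 calendar days to 2028-01-13 gives 2028-02-12, which is the last day of the response period.
The date termination becomes effective: 15 calendar days after 2028-02-12 is 2028-02-27.

2028-02-27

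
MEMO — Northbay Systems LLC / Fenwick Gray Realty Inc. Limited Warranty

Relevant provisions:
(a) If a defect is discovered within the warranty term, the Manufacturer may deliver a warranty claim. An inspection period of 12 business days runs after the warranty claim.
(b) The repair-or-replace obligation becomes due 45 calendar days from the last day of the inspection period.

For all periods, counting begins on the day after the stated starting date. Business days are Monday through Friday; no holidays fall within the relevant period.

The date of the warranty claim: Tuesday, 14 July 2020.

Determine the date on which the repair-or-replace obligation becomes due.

13 September 2020

The last day of the inspection period: counting 12 business days from Tuesday, 14 July 2020 (Jul 15, Jul 16, Jul 17, Jul 20, …, Jul 28, Jul 29, Jul 30, skipping weekends) reaches Thursday, 30 July 2020.
Adding 45 calendar days to 30 July 2020 gives 13 September 2020, which is the date on which the repair-or-replace obligation becomes due.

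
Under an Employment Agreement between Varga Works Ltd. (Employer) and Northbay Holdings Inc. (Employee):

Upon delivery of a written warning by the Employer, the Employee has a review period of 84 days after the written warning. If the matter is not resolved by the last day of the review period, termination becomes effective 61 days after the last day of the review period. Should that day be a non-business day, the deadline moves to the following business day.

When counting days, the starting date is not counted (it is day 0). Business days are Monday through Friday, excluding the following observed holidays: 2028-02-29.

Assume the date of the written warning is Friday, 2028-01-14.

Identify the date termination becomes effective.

Adding 84 calendar days to 2028-01-14 gives 2028-04-07, which is the last day of the review period.
The date termination becomes effective: 61 calendar days after 2028-04-07 is 2028-06-07. 2028-06-07 is a Wednesday and is not a listed holiday, so no roll-forward applies.

2028-06-07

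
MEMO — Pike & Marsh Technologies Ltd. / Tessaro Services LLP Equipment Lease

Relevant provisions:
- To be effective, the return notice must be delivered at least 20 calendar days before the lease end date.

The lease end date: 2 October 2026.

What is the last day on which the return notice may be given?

Counting back 20 calendar days from 2 October 2026 gives 12 September 2026.

12 September 2026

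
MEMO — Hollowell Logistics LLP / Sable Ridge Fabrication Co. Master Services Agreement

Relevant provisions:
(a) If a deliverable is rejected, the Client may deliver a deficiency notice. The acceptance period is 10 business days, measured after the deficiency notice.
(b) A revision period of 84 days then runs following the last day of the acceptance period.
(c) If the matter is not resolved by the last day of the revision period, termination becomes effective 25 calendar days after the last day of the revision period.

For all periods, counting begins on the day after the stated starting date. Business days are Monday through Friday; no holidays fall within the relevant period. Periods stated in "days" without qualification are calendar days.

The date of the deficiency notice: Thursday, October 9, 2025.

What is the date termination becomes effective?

From Thursday, October 9, 2025, 10 business days (Oct 10, Oct 13, Oct 14, Oct 15, Oct 16, Oct 17, Oct 20, Oct 21, Oct 22, Oct 23, skipping weekends) brings us to Thursday, October 23, 2025, which is the last day of the acceptance period.
Adding 84 calendar days to October 23, 2025 gives January 15, 2026, which is the last day of the revision period.
The date termination becomes effective: 25 calendar days after January 15, 2026 is February 9, 2026.

February 9, 2026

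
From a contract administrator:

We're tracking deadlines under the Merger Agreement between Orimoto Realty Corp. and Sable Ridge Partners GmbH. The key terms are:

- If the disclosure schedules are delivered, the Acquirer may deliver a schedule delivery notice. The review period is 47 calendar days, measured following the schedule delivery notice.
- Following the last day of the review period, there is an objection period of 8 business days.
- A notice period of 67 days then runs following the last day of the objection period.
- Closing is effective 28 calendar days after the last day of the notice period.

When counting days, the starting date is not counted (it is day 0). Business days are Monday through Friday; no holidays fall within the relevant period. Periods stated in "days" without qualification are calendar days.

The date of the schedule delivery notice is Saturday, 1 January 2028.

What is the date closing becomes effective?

3 June 2028

The last day of the review period: 47 calendar days after 1 January 2028 is 17 February 2028.
From Thursday, 17 February 2028, 8 business days (Feb 18, Feb 21, Feb 22, Feb 23, Feb 24, Feb 25, Feb 28, Feb 29, skipping weekends) brings us to Tuesday, 29 February 2028, which is the last day of the objection period.
The last day of the notice period: 29 February 2028 + 67 days = 6 May 2028.
The date closing becomes effective: 28 calendar days after 6 May 2028 is 3 June 2028.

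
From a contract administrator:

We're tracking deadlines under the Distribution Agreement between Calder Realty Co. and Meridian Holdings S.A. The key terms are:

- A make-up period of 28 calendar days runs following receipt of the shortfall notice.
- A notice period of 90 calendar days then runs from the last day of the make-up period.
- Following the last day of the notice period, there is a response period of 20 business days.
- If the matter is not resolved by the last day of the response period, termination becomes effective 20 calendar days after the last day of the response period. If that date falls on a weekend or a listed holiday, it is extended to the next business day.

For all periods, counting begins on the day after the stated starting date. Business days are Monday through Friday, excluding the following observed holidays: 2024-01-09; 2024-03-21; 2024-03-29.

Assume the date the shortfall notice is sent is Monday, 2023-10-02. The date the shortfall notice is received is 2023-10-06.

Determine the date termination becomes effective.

The last day of the make-up period: 28 calendar days after 2023-10-06 is 2023-11-03.
Adding 90 calendar days to 2023-11-03 gives 2024-02-01, which is the last day of the notice period.
The last day of the response period: 20 business days after Thursday, 2024-02-01, skipping weekends — Feb 2, Feb 5, Feb 6, Feb 7, …, Feb 27, Feb 28, Feb 29 — lands on Thursday, 2024-02-29.
The date termination becomes effective: 20 calendar days after 2024-02-29 is 2024-03-20. 2024-03-20 is a Wednesday and is not a listed holiday, so no roll-forward applies.

2024-03-20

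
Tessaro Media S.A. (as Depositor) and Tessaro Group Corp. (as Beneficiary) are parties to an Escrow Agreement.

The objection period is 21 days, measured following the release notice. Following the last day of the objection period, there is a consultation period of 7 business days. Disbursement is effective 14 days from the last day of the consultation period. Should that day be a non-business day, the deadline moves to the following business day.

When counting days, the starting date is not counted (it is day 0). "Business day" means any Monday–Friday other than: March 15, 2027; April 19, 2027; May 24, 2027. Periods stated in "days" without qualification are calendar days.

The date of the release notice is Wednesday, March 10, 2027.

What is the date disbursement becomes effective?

Adding 21 calendar days to March 10, 2027 gives March 31, 2027, which is the last day of the objection period.
The last day of the consultation period: counting 7 business days from Wednesday, March 31, 2027 (Apr 1, Apr 2, Apr 5, Apr 6, Apr 7, Apr 8, Apr 9, skipping weekends) reaches Friday, April 9, 2027.
The date disbursement becomes effective: April 9, 2027 + 14 days = April 23, 2027. April 23, 2027 is a Friday and is not a listed holiday, so no roll-forward applies.

April 23, 2027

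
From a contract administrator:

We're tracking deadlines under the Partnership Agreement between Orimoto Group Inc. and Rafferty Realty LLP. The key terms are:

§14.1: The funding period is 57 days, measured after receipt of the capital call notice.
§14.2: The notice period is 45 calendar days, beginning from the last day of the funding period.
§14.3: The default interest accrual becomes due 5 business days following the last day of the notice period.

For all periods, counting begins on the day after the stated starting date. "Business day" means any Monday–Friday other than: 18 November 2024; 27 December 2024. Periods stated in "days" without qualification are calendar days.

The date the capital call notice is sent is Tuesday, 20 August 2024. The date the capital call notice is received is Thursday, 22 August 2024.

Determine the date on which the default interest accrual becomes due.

9 December 2024

The last day of the funding period: 57 calendar days after 22 August 2024 is 18 October 2024.
The last day of the notice period: 45 calendar days after 18 October 2024 is 2 December 2024.
From Monday, 2 December 2024, 5 business days (Dec 3, Dec 4, Dec 5, Dec 6, Dec 9, skipping weekends) brings us to Monday, 9 December 2024, which is the date on which the default interest accrual becomes due.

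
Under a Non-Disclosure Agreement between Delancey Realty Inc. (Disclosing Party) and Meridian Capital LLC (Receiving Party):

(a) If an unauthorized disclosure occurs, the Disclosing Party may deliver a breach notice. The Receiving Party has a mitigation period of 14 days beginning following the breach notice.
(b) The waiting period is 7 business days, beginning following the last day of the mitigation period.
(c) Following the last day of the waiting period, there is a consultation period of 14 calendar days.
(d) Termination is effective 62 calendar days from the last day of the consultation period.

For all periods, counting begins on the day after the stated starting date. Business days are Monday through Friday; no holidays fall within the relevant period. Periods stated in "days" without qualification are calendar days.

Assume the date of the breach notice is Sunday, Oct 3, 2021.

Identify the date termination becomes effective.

Jan 10, 2022

The last day of the mitigation period: Oct 3, 2021 + 14 days = Oct 17, 2021.
The last day of the waiting period: 7 business days after Sunday, Oct 17, 2021, skipping weekends — Oct 18, Oct 19, Oct 20, Oct 21, Oct 22, Oct 25, Oct 26 — lands on Tuesday, Oct 26, 2021.
The last day of the consultation period: 14 calendar days after Oct 26, 2021 is Nov 9, 2021.
The date termination becomes effective: 62 calendar days after Nov 9, 2021 is Jan 10, 2022.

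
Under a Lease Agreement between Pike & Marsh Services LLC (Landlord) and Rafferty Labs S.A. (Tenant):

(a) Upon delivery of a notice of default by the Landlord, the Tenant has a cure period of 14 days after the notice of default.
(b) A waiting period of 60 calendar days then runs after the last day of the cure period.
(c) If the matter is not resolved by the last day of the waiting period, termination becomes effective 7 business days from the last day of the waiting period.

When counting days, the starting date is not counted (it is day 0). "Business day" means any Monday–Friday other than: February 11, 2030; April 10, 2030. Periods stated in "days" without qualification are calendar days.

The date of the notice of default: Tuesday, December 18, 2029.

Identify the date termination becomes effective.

Adding 14 calendar days to December 18, 2029 gives January 1, 2030, which is the last day of the cure period.
Adding 60 calendar days to January 1, 2030 gives March 2, 2030, which is the last day of the waiting period.
The date termination becomes effective: 7 business days after Saturday, March 2, 2030, skipping weekends — Mar 4, Mar 5, Mar 6, Mar 7, Mar 8, Mar 11, Mar 12 — lands on Tuesday, March 12, 2030.

March 12, 2030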